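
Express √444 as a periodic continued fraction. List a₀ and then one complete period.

a₀ = ⌊√444⌋ = 21.
With m₀=0, d₀=1 and mₖ₊₁ = dₖaₖ − mₖ, dₖ₊₁ = (n − mₖ₊₁²)/dₖ, aₖ₊₁ = ⌊(a₀+mₖ₊₁)/dₖ₊₁⌋:
  k=1: m=21, d=3, a=14
  k=2: m=21, d=1, a=42
d=1 and a=2a₀=42 at k=2, so the next step gives (m, d) = (21, 3) again — its k=1 value — and the period has length 2.

[21; 14, 42]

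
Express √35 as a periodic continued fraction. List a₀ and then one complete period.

[5; 1, 10]

a₀ = ⌊√35⌋ = 5.
With m₀=0, d₀=1 and mₖ₊₁ = dₖaₖ − mₖ, dₖ₊₁ = (n − mₖ₊₁²)/dₖ, aₖ₊₁ = ⌊(a₀+mₖ₊₁)/dₖ₊₁⌋:
  k=1: m=5, d=10, a=1
  k=2: m=5, d=1, a=10
d=1 and a=2a₀=10 at k=2, so the next step gives (m, d) = (5, 10) again — its k=1 value — and the period has length 2.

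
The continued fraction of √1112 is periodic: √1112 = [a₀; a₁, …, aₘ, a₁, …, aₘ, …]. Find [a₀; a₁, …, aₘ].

[33; 2, 1, 7, 1, 2, 66]

a₀ = ⌊√1112⌋ = 33.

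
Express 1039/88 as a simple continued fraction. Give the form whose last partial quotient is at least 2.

1039 = 11·88 + 71
88 = 1·71 + 17
71 = 4·17 + 3
17 = 5·3 + 2
3 = 1·2 + 1
2 = 2·1 + 0  (stop)
So 1039/88 = [11; 1, 4, 5, 1, 2].

[11; 1, 4, 5, 1, 2]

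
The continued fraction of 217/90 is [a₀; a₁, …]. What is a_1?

2

217 = 2·90 + 37   →  a_0 = 2
90 = 2·37 + 16   →  a_1 = 2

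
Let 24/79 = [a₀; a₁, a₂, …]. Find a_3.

24 = 0·79 + 24   →  a_0 = 0
79 = 3·24 + 7   →  a_1 = 3
24 = 3·7 + 3   →  a_2 = 3
7 = 2·3 + 1   →  a_3 = 2

2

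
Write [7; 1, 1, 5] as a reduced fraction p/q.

Using pₖ = aₖpₖ₋₁ + pₖ₋₂ and qₖ = aₖqₖ₋₁ + qₖ₋₂:
  k=0: a=7, p=7, q=1
  k=1: a=1, p=8, q=1
  k=2: a=1, p=15, q=2
  k=3: a=5, p=83, q=11

83/11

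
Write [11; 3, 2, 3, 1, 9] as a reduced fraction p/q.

Fold from the inside: start with 9/1.
  1 + 1/9 = 10/9
  3 + 9/10 = 39/10
  2 + 10/39 = 88/39
  3 + 39/88 = 303/88
  11 + 88/303 = 3421/303

3421/303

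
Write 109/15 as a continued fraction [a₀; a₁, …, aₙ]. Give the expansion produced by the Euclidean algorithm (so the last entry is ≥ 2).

109 = 7×15 + 4
15 = 3×4 + 3
4 = 1×3 + 1
3 = 3×1 + 0  (stop)
So 109/15 = [7; 3, 1, 3].

[7; 3, 1, 3]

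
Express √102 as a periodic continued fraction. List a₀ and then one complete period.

a₀ = ⌊√102⌋ = 10.
With m₀=0, d₀=1 and mₖ₊₁ = dₖaₖ − mₖ, dₖ₊₁ = (n − mₖ₊₁²)/dₖ, aₖ₊₁ = ⌊(a₀+mₖ₊₁)/dₖ₊₁⌋:
  k=1: m=10, d=2, a=10
  k=2: m=10, d=1, a=20
d=1 and a=2a₀=20 at k=2, so the next step gives (m, d) = (10, 2) again — its k=1 value — and the period has length 2.

[10; 10, 20]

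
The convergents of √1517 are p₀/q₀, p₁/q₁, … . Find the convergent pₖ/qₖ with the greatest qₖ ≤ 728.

√1517 = [38; 1, 18, 2, 18, 1, 76, …] (period length 6).
Convergents:
  p_0/q_0 = 38/1
  p_1/q_1 = 39/1
  p_2/q_2 = 740/19
  p_3/q_3 = 1519/39
  p_4/q_4 = 28082/721
  p_5/q_5 = 29601/760
q_4 = 721 ≤ 728 < 760 = q_5, so the answer is 28082/721.

28082/721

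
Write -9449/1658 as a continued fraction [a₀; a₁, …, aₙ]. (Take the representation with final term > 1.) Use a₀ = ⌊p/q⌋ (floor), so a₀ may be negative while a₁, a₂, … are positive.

[-6; 3, 3, 10, 16]

-9449 = -6*1658 + 499
1658 = 3*499 + 161
499 = 3*161 + 16
161 = 10*16 + 1
16 = 16*1 + 0  (stop)
So -9449/1658 = [-6; 3, 3, 10, 16].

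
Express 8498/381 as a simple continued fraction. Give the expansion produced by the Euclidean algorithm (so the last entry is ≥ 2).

8498 = 22×381 + 116
381 = 3×116 + 33
116 = 3×33 + 17
33 = 1×17 + 16
17 = 1×16 + 1
16 = 16×1 + 0  (stop)
So 8498/381 = [22; 3, 3, 1, 1, 16].

[22; 3, 3, 1, 1, 16]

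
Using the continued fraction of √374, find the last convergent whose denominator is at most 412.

3365/174

√374 = [19; 2, 1, 18, 1, 2, 38, …] (period length 6).
Convergents:
  p_0/q_0 = 19/1
  p_1/q_1 = 39/2
  p_2/q_2 = 58/3
  p_3/q_3 = 1083/56
  p_4/q_4 = 1141/59
  p_5/q_5 = 3365/174
  p_6/q_6 = 129011/6671
q_5 = 174 ≤ 412 < 6671 = q_6, so the answer is 3365/174.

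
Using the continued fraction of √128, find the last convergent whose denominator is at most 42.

181/16

√128 = [11; 3, 5, 3, 22, …] (period length 4).
Convergents:
  p_0/q_0 = 11/1
  p_1/q_1 = 34/3
  p_2/q_2 = 181/16
  p_3/q_3 = 577/51
q_2 = 16 ≤ 42 < 51 = q_3, so the answer is 181/16.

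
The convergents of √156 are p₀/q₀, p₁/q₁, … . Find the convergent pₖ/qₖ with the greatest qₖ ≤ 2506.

30588/2449

√156 = [12; 2, 24, …] (period length 2).
Convergents:
  p_0/q_0 = 12/1
  p_1/q_1 = 25/2
  p_2/q_2 = 612/49
  p_3/q_3 = 1249/100
  p_4/q_4 = 30588/2449
  p_5/q_5 = 62425/4998
q_4 = 2449 ≤ 2506 < 4998 = q_5, so the answer is 30588/2449.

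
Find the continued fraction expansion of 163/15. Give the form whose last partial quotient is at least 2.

163 = 10*15 + 13
15 = 1*13 + 2
13 = 6*2 + 1
2 = 2*1 + 0  (stop)
So 163/15 = [10; 1, 6, 2].

[10; 1, 6, 2]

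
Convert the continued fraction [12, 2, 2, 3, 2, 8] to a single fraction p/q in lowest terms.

Fold from the inside: start with 8/1.
  2 + 1/8 = 17/8
  3 + 8/17 = 59/17
  2 + 17/59 = 135/59
  2 + 59/135 = 329/135
  12 + 135/329 = 4083/329

4083/329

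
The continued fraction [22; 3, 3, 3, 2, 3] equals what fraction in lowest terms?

Using pₖ = aₖpₖ₋₁ + pₖ₋₂ and qₖ = aₖqₖ₋₁ + qₖ₋₂:
  k=0: a=22, p=22, q=1
  k=1: a=3, p=67, q=3
  k=2: a=3, p=223, q=10
  k=3: a=3, p=736, q=33
  k=4: a=2, p=1695, q=76
  k=5: a=3, p=5821, q=261

5821/261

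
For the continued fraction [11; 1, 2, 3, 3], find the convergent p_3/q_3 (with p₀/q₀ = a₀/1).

Using pₖ = aₖpₖ₋₁ + pₖ₋₂, qₖ = aₖqₖ₋₁ + qₖ₋₂ (with p₋₁=1, p₋₂=0, q₋₁=0, q₋₂=1):
  k=0: a=11, p=11, q=1
  k=1: a=1, p=12, q=1
  k=2: a=2, p=35, q=3
  k=3: a=3, p=117, q=10

117/10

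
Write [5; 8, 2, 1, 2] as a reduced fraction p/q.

Fold from the inside: start with 2/1.
  1 + 1/2 = 3/2
  2 + 2/3 = 8/3
  8 + 3/8 = 67/8
  5 + 8/67 = 343/67

343/67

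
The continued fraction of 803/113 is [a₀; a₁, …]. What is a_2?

803 = 7·113 + 12   →  a_0 = 7
113 = 9·12 + 5   →  a_1 = 9
12 = 2·5 + 2   →  a_2 = 2

2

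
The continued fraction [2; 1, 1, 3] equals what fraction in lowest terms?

18/7

Using pₖ = aₖpₖ₋₁ + pₖ₋₂ and qₖ = aₖqₖ₋₁ + qₖ₋₂:
  k=0: a=2, p=2, q=1
  k=1: a=1, p=3, q=1
  k=2: a=1, p=5, q=2
  k=3: a=3, p=18, q=7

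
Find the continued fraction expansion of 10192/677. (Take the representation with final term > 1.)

10192 = 15×677 + 37
677 = 18×37 + 11
37 = 3×11 + 4
11 = 2×4 + 3
4 = 1×3 + 1
3 = 3×1 + 0  (stop)
So 10192/677 = [15; 18, 3, 2, 1, 3].

[15; 18, 3, 2, 1, 3]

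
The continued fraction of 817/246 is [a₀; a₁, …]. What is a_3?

817 = 3·246 + 79   →  a_0 = 3
246 = 3·79 + 9   →  a_1 = 3
79 = 8·9 + 7   →  a_2 = 8
9 = 1·7 + 2   →  a_3 = 1

1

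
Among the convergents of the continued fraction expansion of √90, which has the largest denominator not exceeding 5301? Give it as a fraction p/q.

27379/2886

√90 = [9; 2, 18, …] (period length 2).
Convergents:
  p_0/q_0 = 9/1
  p_1/q_1 = 19/2
  p_2/q_2 = 351/37
  p_3/q_3 = 721/76
  p_4/q_4 = 13329/1405
  p_5/q_5 = 27379/2886
  p_6/q_6 = 506151/53353
q_5 = 2886 ≤ 5301 < 53353 = q_6, so the answer is 27379/2886.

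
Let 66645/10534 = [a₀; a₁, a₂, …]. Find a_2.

16

66645 = 6·10534 + 3441   →  a_0 = 6
10534 = 3·3441 + 211   →  a_1 = 3
3441 = 16·211 + 65   →  a_2 = 16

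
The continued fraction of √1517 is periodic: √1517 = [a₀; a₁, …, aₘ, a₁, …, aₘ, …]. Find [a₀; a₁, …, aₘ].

a₀ = ⌊√1517⌋ = 38.
With m₀=0, d₀=1 and mₖ₊₁ = dₖaₖ − mₖ, dₖ₊₁ = (n − mₖ₊₁²)/dₖ, aₖ₊₁ = ⌊(a₀+mₖ₊₁)/dₖ₊₁⌋:
  k=1: m=38, d=73, a=1
  k=2: m=35, d=4, a=18
  k=3: m=37, d=37, a=2
  k=4: m=37, d=4, a=18
  k=5: m=35, d=73, a=1
  k=6: m=38, d=1, a=76
d=1 and a=2a₀=76 at k=6, so the next step gives (m, d) = (38, 73) again — its k=1 value — and the period has length 6.

[38; 1, 18, 2, 18, 1, 76]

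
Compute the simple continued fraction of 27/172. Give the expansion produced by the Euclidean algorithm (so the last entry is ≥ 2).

[0; 6, 2, 1, 2, 3]

27 = 0×172 + 27
172 = 6×27 + 10
27 = 2×10 + 7
10 = 1×7 + 3
7 = 2×3 + 1
3 = 3×1 + 0  (stop)
So 27/172 = [0; 6, 2, 1, 2, 3].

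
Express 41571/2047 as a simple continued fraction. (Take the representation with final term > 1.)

[20; 3, 4, 10, 3, 1, 3]

41571 = 20×2047 + 631
2047 = 3×631 + 154
631 = 4×154 + 15
154 = 10×15 + 4
15 = 3×4 + 3
4 = 1×3 + 1
3 = 3×1 + 0  (stop)
So 41571/2047 = [20; 3, 4, 10, 3, 1, 3].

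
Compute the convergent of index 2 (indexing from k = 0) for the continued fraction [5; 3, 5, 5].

Using pₖ = aₖpₖ₋₁ + pₖ₋₂, qₖ = aₖqₖ₋₁ + qₖ₋₂ (with p₋₁=1, p₋₂=0, q₋₁=0, q₋₂=1):
  k=0: a=5, p=5, q=1
  k=1: a=3, p=16, q=3
  k=2: a=5, p=85, q=16

85/16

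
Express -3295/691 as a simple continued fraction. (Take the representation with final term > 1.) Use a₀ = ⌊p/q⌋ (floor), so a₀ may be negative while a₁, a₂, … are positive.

[-5; 4, 3, 7, 3, 2]

-3295 = -5·691 + 160
691 = 4·160 + 51
160 = 3·51 + 7
51 = 7·7 + 2
7 = 3·2 + 1
2 = 2·1 + 0  (stop)
So -3295/691 = [-5; 4, 3, 7, 3, 2].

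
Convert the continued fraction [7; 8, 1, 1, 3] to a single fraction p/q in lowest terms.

Fold from the inside: start with 3/1.
  1 + 1/3 = 4/3
  1 + 3/4 = 7/4
  8 + 4/7 = 60/7
  7 + 7/60 = 427/60

427/60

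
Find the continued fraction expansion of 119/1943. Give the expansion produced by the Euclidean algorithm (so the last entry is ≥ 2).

[0; 16, 3, 19, 2]

119 = 0*1943 + 119
1943 = 16*119 + 39
119 = 3*39 + 2
39 = 19*2 + 1
2 = 2*1 + 0  (stop)
So 119/1943 = [0; 16, 3, 19, 2].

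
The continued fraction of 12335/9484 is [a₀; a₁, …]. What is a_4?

19

12335 = 1·9484 + 2851   →  a_0 = 1
9484 = 3·2851 + 931   →  a_1 = 3
2851 = 3·931 + 58   →  a_2 = 3
931 = 16·58 + 3   →  a_3 = 16
58 = 19·3 + 1   →  a_4 = 19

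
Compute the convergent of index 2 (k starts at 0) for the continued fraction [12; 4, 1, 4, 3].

Using pₖ = aₖpₖ₋₁ + pₖ₋₂, qₖ = aₖqₖ₋₁ + qₖ₋₂ (with p₋₁=1, p₋₂=0, q₋₁=0, q₋₂=1):
  k=0: a=12, p=12, q=1
  k=1: a=4, p=49, q=4
  k=2: a=1, p=61, q=5

61/5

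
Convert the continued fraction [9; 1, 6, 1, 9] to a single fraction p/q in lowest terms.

Using pₖ = aₖpₖ₋₁ + pₖ₋₂ and qₖ = aₖqₖ₋₁ + qₖ₋₂:
  k=0: a=9, p=9, q=1
  k=1: a=1, p=10, q=1
  k=2: a=6, p=69, q=7
  k=3: a=1, p=79, q=8
  k=4: a=9, p=780, q=79

780/79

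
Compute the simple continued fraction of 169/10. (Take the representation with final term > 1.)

169 = 16·10 + 9
10 = 1·9 + 1
9 = 9·1 + 0  (stop)
So 169/10 = [16; 1, 9].

[16; 1, 9]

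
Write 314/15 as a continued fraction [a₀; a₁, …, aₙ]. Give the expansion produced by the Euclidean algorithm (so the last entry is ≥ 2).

314 = 20*15 + 14
15 = 1*14 + 1
14 = 14*1 + 0  (stop)
So 314/15 = [20; 1, 14].

[20; 1, 14]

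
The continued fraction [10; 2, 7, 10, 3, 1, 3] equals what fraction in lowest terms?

24493/2340

Using pₖ = aₖpₖ₋₁ + pₖ₋₂ and qₖ = aₖqₖ₋₁ + qₖ₋₂:
  k=0: a=10, p=10, q=1
  k=1: a=2, p=21, q=2
  k=2: a=7, p=157, q=15
  k=3: a=10, p=1591, q=152
  k=4: a=3, p=4930, q=471
  k=5: a=1, p=6521, q=623
  k=6: a=3, p=24493, q=2340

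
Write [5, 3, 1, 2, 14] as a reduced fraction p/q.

833/158

Using pₖ = aₖpₖ₋₁ + pₖ₋₂ and qₖ = aₖqₖ₋₁ + qₖ₋₂:
  k=0: a=5, p=5, q=1
  k=1: a=3, p=16, q=3
  k=2: a=1, p=21, q=4
  k=3: a=2, p=58, q=11
  k=4: a=14, p=833, q=158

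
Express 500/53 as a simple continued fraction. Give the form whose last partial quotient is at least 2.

[9; 2, 3, 3, 2]

500 = 9×53 + 23
53 = 2×23 + 7
23 = 3×7 + 2
7 = 3×2 + 1
2 = 2×1 + 0  (stop)
So 500/53 = [9; 2, 3, 3, 2].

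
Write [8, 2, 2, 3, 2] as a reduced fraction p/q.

Fold from the inside: start with 2/1.
  3 + 1/2 = 7/2
  2 + 2/7 = 16/7
  2 + 7/16 = 39/16
  8 + 16/39 = 328/39

328/39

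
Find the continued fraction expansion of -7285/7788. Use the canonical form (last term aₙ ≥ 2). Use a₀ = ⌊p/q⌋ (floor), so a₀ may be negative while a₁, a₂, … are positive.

-7285 = -1×7788 + 503
7788 = 15×503 + 243
503 = 2×243 + 17
243 = 14×17 + 5
17 = 3×5 + 2
5 = 2×2 + 1
2 = 2×1 + 0  (stop)
So -7285/7788 = [-1; 15, 2, 14, 3, 2, 2].

[-1; 15, 2, 14, 3, 2, 2]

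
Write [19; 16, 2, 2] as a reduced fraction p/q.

1563/82

Fold from the inside: start with 2/1.
  2 + 1/2 = 5/2
  16 + 2/5 = 82/5
  19 + 5/82 = 1563/82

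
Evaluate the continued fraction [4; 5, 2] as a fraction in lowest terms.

Using pₖ = aₖpₖ₋₁ + pₖ₋₂ and qₖ = aₖqₖ₋₁ + qₖ₋₂:
  k=0: a=4, p=4, q=1
  k=1: a=5, p=21, q=5
  k=2: a=2, p=46, q=11

46/11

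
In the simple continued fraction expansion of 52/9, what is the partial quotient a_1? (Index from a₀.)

1

52 = 5·9 + 7   →  a_0 = 5
9 = 1·7 + 2   →  a_1 = 1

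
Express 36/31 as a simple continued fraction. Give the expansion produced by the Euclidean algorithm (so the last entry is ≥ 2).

36 = 1*31 + 5
31 = 6*5 + 1
5 = 5*1 + 0  (stop)
So 36/31 = [1; 6, 5].

[1; 6, 5]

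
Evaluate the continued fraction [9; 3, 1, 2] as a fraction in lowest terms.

Using pₖ = aₖpₖ₋₁ + pₖ₋₂ and qₖ = aₖqₖ₋₁ + qₖ₋₂:
  k=0: a=9, p=9, q=1
  k=1: a=3, p=28, q=3
  k=2: a=1, p=37, q=4
  k=3: a=2, p=102, q=11

102/11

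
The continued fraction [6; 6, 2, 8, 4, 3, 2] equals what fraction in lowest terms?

Fold from the inside: start with 2/1.
  3 + 1/2 = 7/2
  4 + 2/7 = 30/7
  8 + 7/30 = 247/30
  2 + 30/247 = 524/247
  6 + 247/524 = 3391/524
  6 + 524/3391 = 20870/3391

20870/3391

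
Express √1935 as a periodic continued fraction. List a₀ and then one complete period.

[43; 1, 86]

a₀ = ⌊√1935⌋ = 43.
With m₀=0, d₀=1 and mₖ₊₁ = dₖaₖ − mₖ, dₖ₊₁ = (n − mₖ₊₁²)/dₖ, aₖ₊₁ = ⌊(a₀+mₖ₊₁)/dₖ₊₁⌋:
  k=1: m=43, d=86, a=1
  k=2: m=43, d=1, a=86
d=1 and a=2a₀=86 at k=2, so the next step gives (m, d) = (43, 86) again — its k=1 value — and the period has length 2.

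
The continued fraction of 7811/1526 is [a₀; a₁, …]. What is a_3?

3

7811 = 5·1526 + 181   →  a_0 = 5
1526 = 8·181 + 78   →  a_1 = 8
181 = 2·78 + 25   →  a_2 = 2
78 = 3·25 + 3   →  a_3 = 3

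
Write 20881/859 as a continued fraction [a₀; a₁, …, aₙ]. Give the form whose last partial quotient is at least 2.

[24; 3, 4, 7, 9]

20881 = 24*859 + 265
859 = 3*265 + 64
265 = 4*64 + 9
64 = 7*9 + 1
9 = 9*1 + 0  (stop)
So 20881/859 = [24; 3, 4, 7, 9].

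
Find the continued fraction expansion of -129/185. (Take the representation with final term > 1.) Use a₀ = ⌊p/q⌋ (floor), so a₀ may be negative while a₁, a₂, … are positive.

-129 = -1*185 + 56
185 = 3*56 + 17
56 = 3*17 + 5
17 = 3*5 + 2
5 = 2*2 + 1
2 = 2*1 + 0  (stop)
So -129/185 = [-1; 3, 3, 3, 2, 2].

[-1; 3, 3, 3, 2, 2]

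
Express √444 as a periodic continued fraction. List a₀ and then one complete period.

a₀ = ⌊√444⌋ = 21.

[21; 14, 42]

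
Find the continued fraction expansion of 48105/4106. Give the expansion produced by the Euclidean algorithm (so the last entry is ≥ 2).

[11; 1, 2, 1, 1, 13, 14, 3]

48105 = 11*4106 + 2939
4106 = 1*2939 + 1167
2939 = 2*1167 + 605
1167 = 1*605 + 562
605 = 1*562 + 43
562 = 13*43 + 3
43 = 14*3 + 1
3 = 3*1 + 0  (stop)
So 48105/4106 = [11; 1, 2, 1, 1, 13, 14, 3].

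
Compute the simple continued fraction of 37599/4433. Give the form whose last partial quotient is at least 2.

[8; 2, 13, 10, 5, 3]

37599 = 8×4433 + 2135
4433 = 2×2135 + 163
2135 = 13×163 + 16
163 = 10×16 + 3
16 = 5×3 + 1
3 = 3×1 + 0  (stop)
So 37599/4433 = [8; 2, 13, 10, 5, 3].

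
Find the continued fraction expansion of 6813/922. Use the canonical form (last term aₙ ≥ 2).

6813 = 7·922 + 359
922 = 2·359 + 204
359 = 1·204 + 155
204 = 1·155 + 49
155 = 3·49 + 8
49 = 6·8 + 1
8 = 8·1 + 0  (stop)
So 6813/922 = [7; 2, 1, 1, 3, 6, 8].

[7; 2, 1, 1, 3, 6, 8]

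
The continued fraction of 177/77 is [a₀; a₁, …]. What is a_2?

2

177 = 2·77 + 23   →  a_0 = 2
77 = 3·23 + 8   →  a_1 = 3
23 = 2·8 + 7   →  a_2 = 2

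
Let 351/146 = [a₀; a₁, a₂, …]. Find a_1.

351 = 2·146 + 59   →  a_0 = 2
146 = 2·59 + 28   →  a_1 = 2

2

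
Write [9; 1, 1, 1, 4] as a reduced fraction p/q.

Using pₖ = aₖpₖ₋₁ + pₖ₋₂ and qₖ = aₖqₖ₋₁ + qₖ₋₂:
  k=0: a=9, p=9, q=1
  k=1: a=1, p=10, q=1
  k=2: a=1, p=19, q=2
  k=3: a=1, p=29, q=3
  k=4: a=4, p=135, q=14

135/14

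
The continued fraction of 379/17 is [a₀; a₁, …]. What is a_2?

2

379 = 22·17 + 5   →  a_0 = 22
17 = 3·5 + 2   →  a_1 = 3
5 = 2·2 + 1   →  a_2 = 2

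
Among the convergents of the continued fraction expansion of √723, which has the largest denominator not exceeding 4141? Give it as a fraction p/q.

√723 = [26; 1, 7, 1, 52, …] (period length 4).
Convergents:
  p_0/q_0 = 26/1
  p_1/q_1 = 27/1
  p_2/q_2 = 215/8
  p_3/q_3 = 242/9
  p_4/q_4 = 12799/476
  p_5/q_5 = 13041/485
  p_6/q_6 = 104086/3871
  p_7/q_7 = 117127/4356
q_6 = 3871 ≤ 4141 < 4356 = q_7, so the answer is 104086/3871.

104086/3871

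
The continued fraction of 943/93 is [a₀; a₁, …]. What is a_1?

943 = 10·93 + 13   →  a_0 = 10
93 = 7·13 + 2   →  a_1 = 7

7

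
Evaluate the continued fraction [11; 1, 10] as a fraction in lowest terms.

Using pₖ = aₖpₖ₋₁ + pₖ₋₂ and qₖ = aₖqₖ₋₁ + qₖ₋₂:
  k=0: a=11, p=11, q=1
  k=1: a=1, p=12, q=1
  k=2: a=10, p=131, q=11

131/11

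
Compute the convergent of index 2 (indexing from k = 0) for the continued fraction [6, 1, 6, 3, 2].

Using pₖ = aₖpₖ₋₁ + pₖ₋₂, qₖ = aₖqₖ₋₁ + qₖ₋₂ (with p₋₁=1, p₋₂=0, q₋₁=0, q₋₂=1):
  k=0: a=6, p=6, q=1
  k=1: a=1, p=7, q=1
  k=2: a=6, p=48, q=7

48/7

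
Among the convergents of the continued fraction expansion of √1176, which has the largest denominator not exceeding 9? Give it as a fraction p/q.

240/7

√1176 = [34; 3, 2, 2, 2, 3, 68, …] (period length 6).
Convergents:
  p_0/q_0 = 34/1
  p_1/q_1 = 103/3
  p_2/q_2 = 240/7
  p_3/q_3 = 583/17
q_2 = 7 ≤ 9 < 17 = q_3, so the answer is 240/7.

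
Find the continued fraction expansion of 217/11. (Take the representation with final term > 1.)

[19; 1, 2, 1, 2]

217 = 19×11 + 8
11 = 1×8 + 3
8 = 2×3 + 2
3 = 1×2 + 1
2 = 2×1 + 0  (stop)
So 217/11 = [19; 1, 2, 1, 2].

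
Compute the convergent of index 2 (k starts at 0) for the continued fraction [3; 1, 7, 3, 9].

Using pₖ = aₖpₖ₋₁ + pₖ₋₂, qₖ = aₖqₖ₋₁ + qₖ₋₂ (with p₋₁=1, p₋₂=0, q₋₁=0, q₋₂=1):
  k=0: a=3, p=3, q=1
  k=1: a=1, p=4, q=1
  k=2: a=7, p=31, q=8

31/8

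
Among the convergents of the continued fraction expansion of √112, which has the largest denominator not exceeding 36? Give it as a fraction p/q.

√112 = [10; 1, 1, 2, 1, 1, 20, …] (period length 6).
Convergents:
  p_0/q_0 = 10/1
  p_1/q_1 = 11/1
  p_2/q_2 = 21/2
  p_3/q_3 = 53/5
  p_4/q_4 = 74/7
  p_5/q_5 = 127/12
  p_6/q_6 = 2614/247
q_5 = 12 ≤ 36 < 247 = q_6, so the answer is 127/12.

127/12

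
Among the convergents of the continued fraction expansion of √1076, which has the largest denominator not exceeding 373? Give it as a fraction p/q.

√1076 = [32; 1, 4, 16, 4, 1, 64, …] (period length 6).
Convergents:
  p_0/q_0 = 32/1
  p_1/q_1 = 33/1
  p_2/q_2 = 164/5
  p_3/q_3 = 2657/81
  p_4/q_4 = 10792/329
  p_5/q_5 = 13449/410
q_4 = 329 ≤ 373 < 410 = q_5, so the answer is 10792/329.

10792/329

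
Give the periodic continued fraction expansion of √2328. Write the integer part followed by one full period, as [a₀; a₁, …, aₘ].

a₀ = ⌊√2328⌋ = 48.
With m₀=0, d₀=1 and mₖ₊₁ = dₖaₖ − mₖ, dₖ₊₁ = (n − mₖ₊₁²)/dₖ, aₖ₊₁ = ⌊(a₀+mₖ₊₁)/dₖ₊₁⌋:
  k=1: m=48, d=24, a=4
  k=2: m=48, d=1, a=96
d=1 and a=2a₀=96 at k=2, so the next step gives (m, d) = (48, 24) again — its k=1 value — and the period has length 2.

[48; 4, 96]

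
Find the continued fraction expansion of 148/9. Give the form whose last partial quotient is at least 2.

148 = 16×9 + 4
9 = 2×4 + 1
4 = 4×1 + 0  (stop)
So 148/9 = [16; 2, 4].

[16; 2, 4]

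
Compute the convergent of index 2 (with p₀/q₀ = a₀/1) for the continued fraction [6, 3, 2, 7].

44/7

Using pₖ = aₖpₖ₋₁ + pₖ₋₂, qₖ = aₖqₖ₋₁ + qₖ₋₂ (with p₋₁=1, p₋₂=0, q₋₁=0, q₋₂=1):
  k=0: a=6, p=6, q=1
  k=1: a=3, p=19, q=3
  k=2: a=2, p=44, q=7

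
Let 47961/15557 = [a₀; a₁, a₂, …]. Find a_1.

47961 = 3·15557 + 1290   →  a_0 = 3
15557 = 12·1290 + 77   →  a_1 = 12

12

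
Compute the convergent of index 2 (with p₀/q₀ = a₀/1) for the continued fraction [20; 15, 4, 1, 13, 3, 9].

Using pₖ = aₖpₖ₋₁ + pₖ₋₂, qₖ = aₖqₖ₋₁ + qₖ₋₂ (with p₋₁=1, p₋₂=0, q₋₁=0, q₋₂=1):
  k=0: a=20, p=20, q=1
  k=1: a=15, p=301, q=15
  k=2: a=4, p=1224, q=61

1224/61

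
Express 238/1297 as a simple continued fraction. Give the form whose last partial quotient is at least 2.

238 = 0*1297 + 238
1297 = 5*238 + 107
238 = 2*107 + 24
107 = 4*24 + 11
24 = 2*11 + 2
11 = 5*2 + 1
2 = 2*1 + 0  (stop)
So 238/1297 = [0; 5, 2, 4, 2, 5, 2].

[0; 5, 2, 4, 2, 5, 2]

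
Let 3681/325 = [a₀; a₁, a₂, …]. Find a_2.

15

3681 = 11·325 + 106   →  a_0 = 11
325 = 3·106 + 7   →  a_1 = 3
106 = 15·7 + 1   →  a_2 = 15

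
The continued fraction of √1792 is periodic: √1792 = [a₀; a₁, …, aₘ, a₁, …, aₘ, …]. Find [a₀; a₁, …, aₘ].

[42; 3, 84]

a₀ = ⌊√1792⌋ = 42.
With m₀=0, d₀=1 and mₖ₊₁ = dₖaₖ − mₖ, dₖ₊₁ = (n − mₖ₊₁²)/dₖ, aₖ₊₁ = ⌊(a₀+mₖ₊₁)/dₖ₊₁⌋:
  k=1: m=42, d=28, a=3
  k=2: m=42, d=1, a=84
d=1 and a=2a₀=84 at k=2, so the next step gives (m, d) = (42, 28) again — its k=1 value — and the period has length 2.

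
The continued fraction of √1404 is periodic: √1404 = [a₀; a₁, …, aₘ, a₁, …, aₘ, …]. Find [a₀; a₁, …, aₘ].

[37; 2, 7, 1, 4, 1, 7, 2, 74]

a₀ = ⌊√1404⌋ = 37.
With m₀=0, d₀=1 and mₖ₊₁ = dₖaₖ − mₖ, dₖ₊₁ = (n − mₖ₊₁²)/dₖ, aₖ₊₁ = ⌊(a₀+mₖ₊₁)/dₖ₊₁⌋:
  k=1: m=37, d=35, a=2
  k=2: m=33, d=9, a=7
  k=3: m=30, d=56, a=1
  k=4: m=26, d=13, a=4
  k=5: m=26, d=56, a=1
  k=6: m=30, d=9, a=7
  k=7: m=33, d=35, a=2
  k=8: m=37, d=1, a=74
d=1 and a=2a₀=74 at k=8, so the next step gives (m, d) = (37, 35) again — its k=1 value — and the period has length 8.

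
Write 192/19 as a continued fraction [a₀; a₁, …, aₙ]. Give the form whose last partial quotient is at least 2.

[10; 9, 2]

192 = 10×19 + 2
19 = 9×2 + 1
2 = 2×1 + 0  (stop)
So 192/19 = [10; 9, 2].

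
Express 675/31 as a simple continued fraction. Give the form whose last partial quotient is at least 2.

675 = 21×31 + 24
31 = 1×24 + 7
24 = 3×7 + 3
7 = 2×3 + 1
3 = 3×1 + 0  (stop)
So 675/31 = [21; 1, 3, 2, 3].

[21; 1, 3, 2, 3]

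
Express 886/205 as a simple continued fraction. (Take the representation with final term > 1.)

886 = 4·205 + 66
205 = 3·66 + 7
66 = 9·7 + 3
7 = 2·3 + 1
3 = 3·1 + 0  (stop)
So 886/205 = [4; 3, 9, 2, 3].

[4; 3, 9, 2, 3]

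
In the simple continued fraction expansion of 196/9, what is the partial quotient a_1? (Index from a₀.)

1

196 = 21·9 + 7   →  a_0 = 21
9 = 1·7 + 2   →  a_1 = 1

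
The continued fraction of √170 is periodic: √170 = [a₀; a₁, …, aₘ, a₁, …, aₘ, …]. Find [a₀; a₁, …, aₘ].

[13; 26]

a₀ = ⌊√170⌋ = 13.
With m₀=0, d₀=1 and mₖ₊₁ = dₖaₖ − mₖ, dₖ₊₁ = (n − mₖ₊₁²)/dₖ, aₖ₊₁ = ⌊(a₀+mₖ₊₁)/dₖ₊₁⌋:
  k=1: m=13, d=1, a=26
d=1 and a=2a₀=26 at k=1, so the next step gives (m, d) = (13, 1) again — its k=1 value — and the period has length 1.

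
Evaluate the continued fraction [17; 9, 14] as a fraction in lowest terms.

2173/127

Using pₖ = aₖpₖ₋₁ + pₖ₋₂ and qₖ = aₖqₖ₋₁ + qₖ₋₂:
  k=0: a=17, p=17, q=1
  k=1: a=9, p=154, q=9
  k=2: a=14, p=2173, q=127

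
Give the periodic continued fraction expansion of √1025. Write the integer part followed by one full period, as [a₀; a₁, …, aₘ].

[32; 64]

a₀ = ⌊√1025⌋ = 32.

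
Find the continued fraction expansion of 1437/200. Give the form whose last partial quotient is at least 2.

1437 = 7·200 + 37
200 = 5·37 + 15
37 = 2·15 + 7
15 = 2·7 + 1
7 = 7·1 + 0  (stop)
So 1437/200 = [7; 5, 2, 2, 7].

[7; 5, 2, 2, 7]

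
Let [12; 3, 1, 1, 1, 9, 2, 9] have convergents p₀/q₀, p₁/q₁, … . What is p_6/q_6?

Using pₖ = aₖpₖ₋₁ + pₖ₋₂, qₖ = aₖqₖ₋₁ + qₖ₋₂ (with p₋₁=1, p₋₂=0, q₋₁=0, q₋₂=1):
  k=0: a=12, p=12, q=1
  k=1: a=3, p=37, q=3
  k=2: a=1, p=49, q=4
  k=3: a=1, p=86, q=7
  k=4: a=1, p=135, q=11
  k=5: a=9, p=1301, q=106
  k=6: a=2, p=2737, q=223

2737/223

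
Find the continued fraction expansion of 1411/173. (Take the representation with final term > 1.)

1411 = 8*173 + 27
173 = 6*27 + 11
27 = 2*11 + 5
11 = 2*5 + 1
5 = 5*1 + 0  (stop)
So 1411/173 = [8; 6, 2, 2, 5].

[8; 6, 2, 2, 5]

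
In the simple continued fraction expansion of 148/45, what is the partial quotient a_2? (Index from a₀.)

148 = 3·45 + 13   →  a_0 = 3
45 = 3·13 + 6   →  a_1 = 3
13 = 2·6 + 1   →  a_2 = 2

2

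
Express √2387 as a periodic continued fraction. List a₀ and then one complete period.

a₀ = ⌊√2387⌋ = 48.
With m₀=0, d₀=1 and mₖ₊₁ = dₖaₖ − mₖ, dₖ₊₁ = (n − mₖ₊₁²)/dₖ, aₖ₊₁ = ⌊(a₀+mₖ₊₁)/dₖ₊₁⌋:
  k=1: m=48, d=83, a=1
  k=2: m=35, d=14, a=5
  k=3: m=35, d=83, a=1
  k=4: m=48, d=1, a=96
d=1 and a=2a₀=96 at k=4, so the next step gives (m, d) = (48, 83) again — its k=1 value — and the period has length 4.

[48; 1, 5, 1, 96]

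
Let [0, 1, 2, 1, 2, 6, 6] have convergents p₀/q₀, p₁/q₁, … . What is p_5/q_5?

51/70

Using pₖ = aₖpₖ₋₁ + pₖ₋₂, qₖ = aₖqₖ₋₁ + qₖ₋₂ (with p₋₁=1, p₋₂=0, q₋₁=0, q₋₂=1):
  k=0: a=0, p=0, q=1
  k=1: a=1, p=1, q=1
  k=2: a=2, p=2, q=3
  k=3: a=1, p=3, q=4
  k=4: a=2, p=8, q=11
  k=5: a=6, p=51, q=70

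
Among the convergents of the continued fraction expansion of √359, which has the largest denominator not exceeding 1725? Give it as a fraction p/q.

13661/721

√359 = [18; 1, 17, 1, 36, …] (period length 4).
Convergents:
  p_0/q_0 = 18/1
  p_1/q_1 = 19/1
  p_2/q_2 = 341/18
  p_3/q_3 = 360/19
  p_4/q_4 = 13301/702
  p_5/q_5 = 13661/721
  p_6/q_6 = 245538/12959
q_5 = 721 ≤ 1725 < 12959 = q_6, so the answer is 13661/721.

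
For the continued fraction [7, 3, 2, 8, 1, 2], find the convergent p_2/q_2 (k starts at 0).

Using pₖ = aₖpₖ₋₁ + pₖ₋₂, qₖ = aₖqₖ₋₁ + qₖ₋₂ (with p₋₁=1, p₋₂=0, q₋₁=0, q₋₂=1):
  k=0: a=7, p=7, q=1
  k=1: a=3, p=22, q=3
  k=2: a=2, p=51, q=7

51/7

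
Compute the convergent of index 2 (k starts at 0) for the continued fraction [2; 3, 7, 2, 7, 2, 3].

51/22

Using pₖ = aₖpₖ₋₁ + pₖ₋₂, qₖ = aₖqₖ₋₁ + qₖ₋₂ (with p₋₁=1, p₋₂=0, q₋₁=0, q₋₂=1):
  k=0: a=2, p=2, q=1
  k=1: a=3, p=7, q=3
  k=2: a=7, p=51, q=22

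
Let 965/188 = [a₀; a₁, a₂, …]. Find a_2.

1

965 = 5·188 + 25   →  a_0 = 5
188 = 7·25 + 13   →  a_1 = 7
25 = 1·13 + 12   →  a_2 = 1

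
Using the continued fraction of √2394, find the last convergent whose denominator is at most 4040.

67081/1371

√2394 = [48; 1, 12, 1, 96, …] (period length 4).
Convergents:
  p_0/q_0 = 48/1
  p_1/q_1 = 49/1
  p_2/q_2 = 636/13
  p_3/q_3 = 685/14
  p_4/q_4 = 66396/1357
  p_5/q_5 = 67081/1371
  p_6/q_6 = 871368/17809
q_5 = 1371 ≤ 4040 < 17809 = q_6, so the answer is 67081/1371.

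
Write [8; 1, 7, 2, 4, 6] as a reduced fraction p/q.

4201/473

Fold from the inside: start with 6/1.
  4 + 1/6 = 25/6
  2 + 6/25 = 56/25
  7 + 25/56 = 417/56
  1 + 56/417 = 473/417
  8 + 417/473 = 4201/473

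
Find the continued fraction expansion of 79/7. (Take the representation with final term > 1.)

[11; 3, 2]

79 = 11·7 + 2
7 = 3·2 + 1
2 = 2·1 + 0  (stop)
So 79/7 = [11; 3, 2].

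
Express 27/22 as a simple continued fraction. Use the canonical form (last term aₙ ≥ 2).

[1; 4, 2, 2]

27 = 1*22 + 5
22 = 4*5 + 2
5 = 2*2 + 1
2 = 2*1 + 0  (stop)
So 27/22 = [1; 4, 2, 2].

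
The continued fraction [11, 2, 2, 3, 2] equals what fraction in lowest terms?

Fold from the inside: start with 2/1.
  3 + 1/2 = 7/2
  2 + 2/7 = 16/7
  2 + 7/16 = 39/16
  11 + 16/39 = 445/39

445/39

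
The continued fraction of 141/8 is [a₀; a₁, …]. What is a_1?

141 = 17·8 + 5   →  a_0 = 17
8 = 1·5 + 3   →  a_1 = 1

1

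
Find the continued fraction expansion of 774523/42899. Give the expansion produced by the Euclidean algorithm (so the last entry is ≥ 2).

774523 = 18·42899 + 2341
42899 = 18·2341 + 761
2341 = 3·761 + 58
761 = 13·58 + 7
58 = 8·7 + 2
7 = 3·2 + 1
2 = 2·1 + 0  (stop)
So 774523/42899 = [18; 18, 3, 13, 8, 3, 2].

[18; 18, 3, 13, 8, 3, 2]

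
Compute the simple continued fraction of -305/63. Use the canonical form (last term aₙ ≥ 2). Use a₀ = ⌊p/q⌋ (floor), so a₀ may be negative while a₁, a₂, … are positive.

-305 = -5*63 + 10
63 = 6*10 + 3
10 = 3*3 + 1
3 = 3*1 + 0  (stop)
So -305/63 = [-5; 6, 3, 3].

[-5; 6, 3, 3]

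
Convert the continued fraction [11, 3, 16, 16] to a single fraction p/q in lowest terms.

Fold from the inside: start with 16/1.
  16 + 1/16 = 257/16
  3 + 16/257 = 787/257
  11 + 257/787 = 8914/787

8914/787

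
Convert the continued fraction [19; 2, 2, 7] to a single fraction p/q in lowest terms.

Fold from the inside: start with 7/1.
  2 + 1/7 = 15/7
  2 + 7/15 = 37/15
  19 + 15/37 = 718/37

718/37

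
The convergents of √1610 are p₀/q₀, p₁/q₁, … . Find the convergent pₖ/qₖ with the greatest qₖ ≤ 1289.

√1610 = [40; 8, 80, …] (period length 2).
Convergents:
  p_0/q_0 = 40/1
  p_1/q_1 = 321/8
  p_2/q_2 = 25720/641
  p_3/q_3 = 206081/5136
q_2 = 641 ≤ 1289 < 5136 = q_3, so the answer is 25720/641.

25720/641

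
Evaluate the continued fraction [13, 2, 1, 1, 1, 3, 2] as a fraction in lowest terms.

883/66

Fold from the inside: start with 2/1.
  3 + 1/2 = 7/2
  1 + 2/7 = 9/7
  1 + 7/9 = 16/9
  1 + 9/16 = 25/16
  2 + 16/25 = 66/25
  13 + 25/66 = 883/66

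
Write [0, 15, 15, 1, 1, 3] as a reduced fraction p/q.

109/1642

Using pₖ = aₖpₖ₋₁ + pₖ₋₂ and qₖ = aₖqₖ₋₁ + qₖ₋₂:
  k=0: a=0, p=0, q=1
  k=1: a=15, p=1, q=15
  k=2: a=15, p=15, q=226
  k=3: a=1, p=16, q=241
  k=4: a=1, p=31, q=467
  k=5: a=3, p=109, q=1642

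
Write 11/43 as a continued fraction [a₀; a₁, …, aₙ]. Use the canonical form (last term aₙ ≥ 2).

[0; 3, 1, 10]

11 = 0×43 + 11
43 = 3×11 + 10
11 = 1×10 + 1
10 = 10×1 + 0  (stop)
So 11/43 = [0; 3, 1, 10].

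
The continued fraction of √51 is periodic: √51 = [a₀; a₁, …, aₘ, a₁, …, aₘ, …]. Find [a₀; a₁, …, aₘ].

a₀ = ⌊√51⌋ = 7.
With m₀=0, d₀=1 and mₖ₊₁ = dₖaₖ − mₖ, dₖ₊₁ = (n − mₖ₊₁²)/dₖ, aₖ₊₁ = ⌊(a₀+mₖ₊₁)/dₖ₊₁⌋:
  k=1: m=7, d=2, a=7
  k=2: m=7, d=1, a=14
d=1 and a=2a₀=14 at k=2, so the next step gives (m, d) = (7, 2) again — its k=1 value — and the period has length 2.

[7; 7, 14]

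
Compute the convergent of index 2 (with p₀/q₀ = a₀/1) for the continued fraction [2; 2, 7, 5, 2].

37/15

Using pₖ = aₖpₖ₋₁ + pₖ₋₂, qₖ = aₖqₖ₋₁ + qₖ₋₂ (with p₋₁=1, p₋₂=0, q₋₁=0, q₋₂=1):
  k=0: a=2, p=2, q=1
  k=1: a=2, p=5, q=2
  k=2: a=7, p=37, q=15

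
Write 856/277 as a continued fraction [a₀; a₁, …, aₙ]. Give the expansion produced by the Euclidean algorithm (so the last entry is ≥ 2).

[3; 11, 12, 2]

856 = 3·277 + 25
277 = 11·25 + 2
25 = 12·2 + 1
2 = 2·1 + 0  (stop)
So 856/277 = [3; 11, 12, 2].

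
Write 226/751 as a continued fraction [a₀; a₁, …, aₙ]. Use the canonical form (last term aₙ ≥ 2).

226 = 0·751 + 226
751 = 3·226 + 73
226 = 3·73 + 7
73 = 10·7 + 3
7 = 2·3 + 1
3 = 3·1 + 0  (stop)
So 226/751 = [0; 3, 3, 10, 2, 3].

[0; 3, 3, 10, 2, 3]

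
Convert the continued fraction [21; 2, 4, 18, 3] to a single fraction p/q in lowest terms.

10744/501

Fold from the inside: start with 3/1.
  18 + 1/3 = 55/3
  4 + 3/55 = 223/55
  2 + 55/223 = 501/223
  21 + 223/501 = 10744/501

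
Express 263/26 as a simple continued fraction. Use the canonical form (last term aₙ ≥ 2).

[10; 8, 1, 2]

263 = 10*26 + 3
26 = 8*3 + 2
3 = 1*2 + 1
2 = 2*1 + 0  (stop)
So 263/26 = [10; 8, 1, 2].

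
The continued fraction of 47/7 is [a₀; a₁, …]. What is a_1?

47 = 6·7 + 5   →  a_0 = 6
7 = 1·5 + 2   →  a_1 = 1

1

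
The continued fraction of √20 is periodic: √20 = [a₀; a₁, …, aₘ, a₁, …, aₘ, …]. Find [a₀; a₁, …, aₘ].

[4; 2, 8]

a₀ = ⌊√20⌋ = 4.
With m₀=0, d₀=1 and mₖ₊₁ = dₖaₖ − mₖ, dₖ₊₁ = (n − mₖ₊₁²)/dₖ, aₖ₊₁ = ⌊(a₀+mₖ₊₁)/dₖ₊₁⌋:
  k=1: m=4, d=4, a=2
  k=2: m=4, d=1, a=8
d=1 and a=2a₀=8 at k=2, so the next step gives (m, d) = (4, 4) again — its k=1 value — and the period has length 2.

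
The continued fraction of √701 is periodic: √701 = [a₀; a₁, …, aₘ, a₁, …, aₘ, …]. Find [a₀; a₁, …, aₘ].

[26; 2, 10, 10, 2, 52]

a₀ = ⌊√701⌋ = 26.
With m₀=0, d₀=1 and mₖ₊₁ = dₖaₖ − mₖ, dₖ₊₁ = (n − mₖ₊₁²)/dₖ, aₖ₊₁ = ⌊(a₀+mₖ₊₁)/dₖ₊₁⌋:
  k=1: m=26, d=25, a=2
  k=2: m=24, d=5, a=10
  k=3: m=26, d=5, a=10
  k=4: m=24, d=25, a=2
  k=5: m=26, d=1, a=52
d=1 and a=2a₀=52 at k=5, so the next step gives (m, d) = (26, 25) again — its k=1 value — and the period has length 5.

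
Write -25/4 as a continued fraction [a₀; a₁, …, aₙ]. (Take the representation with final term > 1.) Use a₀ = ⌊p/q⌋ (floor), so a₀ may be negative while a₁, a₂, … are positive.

[-7; 1, 3]

-25 = -7·4 + 3
4 = 1·3 + 1
3 = 3·1 + 0  (stop)
So -25/4 = [-7; 1, 3].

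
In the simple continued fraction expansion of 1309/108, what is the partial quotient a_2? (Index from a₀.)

3

1309 = 12·108 + 13   →  a_0 = 12
108 = 8·13 + 4   →  a_1 = 8
13 = 3·4 + 1   →  a_2 = 3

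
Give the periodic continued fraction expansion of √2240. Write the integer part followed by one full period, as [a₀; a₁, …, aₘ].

[47; 3, 23, 3, 94]

a₀ = ⌊√2240⌋ = 47.
With m₀=0, d₀=1 and mₖ₊₁ = dₖaₖ − mₖ, dₖ₊₁ = (n − mₖ₊₁²)/dₖ, aₖ₊₁ = ⌊(a₀+mₖ₊₁)/dₖ₊₁⌋:
  k=1: m=47, d=31, a=3
  k=2: m=46, d=4, a=23
  k=3: m=46, d=31, a=3
  k=4: m=47, d=1, a=94
d=1 and a=2a₀=94 at k=4, so the next step gives (m, d) = (47, 31) again — its k=1 value — and the period has length 4.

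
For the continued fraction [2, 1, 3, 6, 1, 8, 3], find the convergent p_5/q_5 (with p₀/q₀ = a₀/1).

Using pₖ = aₖpₖ₋₁ + pₖ₋₂, qₖ = aₖqₖ₋₁ + qₖ₋₂ (with p₋₁=1, p₋₂=0, q₋₁=0, q₋₂=1):
  k=0: a=2, p=2, q=1
  k=1: a=1, p=3, q=1
  k=2: a=3, p=11, q=4
  k=3: a=6, p=69, q=25
  k=4: a=1, p=80, q=29
  k=5: a=8, p=709, q=257

709/257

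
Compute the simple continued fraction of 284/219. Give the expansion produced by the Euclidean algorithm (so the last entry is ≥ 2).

284 = 1×219 + 65
219 = 3×65 + 24
65 = 2×24 + 17
24 = 1×17 + 7
17 = 2×7 + 3
7 = 2×3 + 1
3 = 3×1 + 0  (stop)
So 284/219 = [1; 3, 2, 1, 2, 2, 3].

[1; 3, 2, 1, 2, 2, 3]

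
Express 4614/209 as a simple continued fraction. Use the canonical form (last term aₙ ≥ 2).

4614 = 22·209 + 16
209 = 13·16 + 1
16 = 16·1 + 0  (stop)
So 4614/209 = [22; 13, 16].

[22; 13, 16]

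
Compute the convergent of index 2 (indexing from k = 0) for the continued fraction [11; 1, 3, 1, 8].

Using pₖ = aₖpₖ₋₁ + pₖ₋₂, qₖ = aₖqₖ₋₁ + qₖ₋₂ (with p₋₁=1, p₋₂=0, q₋₁=0, q₋₂=1):
  k=0: a=11, p=11, q=1
  k=1: a=1, p=12, q=1
  k=2: a=3, p=47, q=4

47/4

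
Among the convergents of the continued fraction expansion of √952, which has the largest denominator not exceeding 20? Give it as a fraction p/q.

216/7

√952 = [30; 1, 5, 1, 6, 1, 5, 1, 60, …] (period length 8).
Convergents:
  p_0/q_0 = 30/1
  p_1/q_1 = 31/1
  p_2/q_2 = 185/6
  p_3/q_3 = 216/7
  p_4/q_4 = 1481/48
q_3 = 7 ≤ 20 < 48 = q_4, so the answer is 216/7.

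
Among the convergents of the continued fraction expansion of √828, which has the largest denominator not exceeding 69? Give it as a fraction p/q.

√828 = [28; 1, 3, 2, 3, 1, 56, …] (period length 6).
Convergents:
  p_0/q_0 = 28/1
  p_1/q_1 = 29/1
  p_2/q_2 = 115/4
  p_3/q_3 = 259/9
  p_4/q_4 = 892/31
  p_5/q_5 = 1151/40
  p_6/q_6 = 65348/2271
q_5 = 40 ≤ 69 < 2271 = q_6, so the answer is 1151/40.

1151/40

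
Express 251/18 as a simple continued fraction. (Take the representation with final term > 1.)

251 = 13·18 + 17
18 = 1·17 + 1
17 = 17·1 + 0  (stop)
So 251/18 = [13; 1, 17].

[13; 1, 17]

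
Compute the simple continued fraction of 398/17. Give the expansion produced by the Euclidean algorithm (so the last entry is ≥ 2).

398 = 23*17 + 7
17 = 2*7 + 3
7 = 2*3 + 1
3 = 3*1 + 0  (stop)
So 398/17 = [23; 2, 2, 3].

[23; 2, 2, 3]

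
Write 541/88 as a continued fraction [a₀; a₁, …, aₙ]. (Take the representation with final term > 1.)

[6; 6, 1, 3, 3]

541 = 6*88 + 13
88 = 6*13 + 10
13 = 1*10 + 3
10 = 3*3 + 1
3 = 3*1 + 0  (stop)
So 541/88 = [6; 6, 1, 3, 3].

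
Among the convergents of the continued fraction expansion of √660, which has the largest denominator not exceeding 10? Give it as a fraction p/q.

√660 = [25; 1, 2, 4, 2, 1, 50, …] (period length 6).
Convergents:
  p_0/q_0 = 25/1
  p_1/q_1 = 26/1
  p_2/q_2 = 77/3
  p_3/q_3 = 334/13
q_2 = 3 ≤ 10 < 13 = q_3, so the answer is 77/3.

77/3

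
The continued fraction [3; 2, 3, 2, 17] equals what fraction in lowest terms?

959/279

Using pₖ = aₖpₖ₋₁ + pₖ₋₂ and qₖ = aₖqₖ₋₁ + qₖ₋₂:
  k=0: a=3, p=3, q=1
  k=1: a=2, p=7, q=2
  k=2: a=3, p=24, q=7
  k=3: a=2, p=55, q=16
  k=4: a=17, p=959, q=279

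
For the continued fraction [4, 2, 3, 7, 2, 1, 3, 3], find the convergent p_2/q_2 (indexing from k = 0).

31/7

Using pₖ = aₖpₖ₋₁ + pₖ₋₂, qₖ = aₖqₖ₋₁ + qₖ₋₂ (with p₋₁=1, p₋₂=0, q₋₁=0, q₋₂=1):
  k=0: a=4, p=4, q=1
  k=1: a=2, p=9, q=2
  k=2: a=3, p=31, q=7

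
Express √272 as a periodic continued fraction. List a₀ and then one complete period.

a₀ = ⌊√272⌋ = 16.
With m₀=0, d₀=1 and mₖ₊₁ = dₖaₖ − mₖ, dₖ₊₁ = (n − mₖ₊₁²)/dₖ, aₖ₊₁ = ⌊(a₀+mₖ₊₁)/dₖ₊₁⌋:
  k=1: m=16, d=16, a=2
  k=2: m=16, d=1, a=32
d=1 and a=2a₀=32 at k=2, so the next step gives (m, d) = (16, 16) again — its k=1 value — and the period has length 2.

[16; 2, 32]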